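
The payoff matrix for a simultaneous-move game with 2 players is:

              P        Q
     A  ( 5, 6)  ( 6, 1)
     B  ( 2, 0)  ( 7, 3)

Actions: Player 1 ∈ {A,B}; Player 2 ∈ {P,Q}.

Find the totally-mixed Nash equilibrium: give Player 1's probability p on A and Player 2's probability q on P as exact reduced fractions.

P1 indiff ⇒ q·5+(1-q)·6 = q·2+(1-q)·7 ⇒ q(3) = (1-q)(1) ⇒ q = 1/4
P2 indiff ⇒ p·6+(1-p)·0 = p·1+(1-p)·3 ⇒ p(5) = (1-p)(3) ⇒ p = 3/8

P1 mixes 3/8 on A; P2 mixes 1/4 on P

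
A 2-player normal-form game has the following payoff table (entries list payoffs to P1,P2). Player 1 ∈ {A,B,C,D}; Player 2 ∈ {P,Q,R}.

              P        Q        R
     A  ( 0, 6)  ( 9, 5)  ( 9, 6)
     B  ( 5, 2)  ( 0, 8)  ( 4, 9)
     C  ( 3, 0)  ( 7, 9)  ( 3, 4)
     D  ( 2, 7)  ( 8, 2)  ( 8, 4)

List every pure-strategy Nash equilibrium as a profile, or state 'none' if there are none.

NE set: (A,R)

(A,P): not NE [P1→B gives 5>0]
(A,Q): not NE [P2→R gives 6>5]
(A,R): NE
(B,P): not NE [P2→R gives 9>2]
(B,Q): not NE [P1→A gives 9>0; P2→R gives 9>8]
(B,R): not NE [P1→A gives 9>4]
(C,P): not NE [P1→B gives 5>3; P2→Q gives 9>0]
(C,Q): not NE [P1→A gives 9>7]
(C,R): not NE [P1→A gives 9>3; P2→Q gives 9>4]
(D,P): not NE [P1→B gives 5>2]
(D,Q): not NE [P1→A gives 9>8; P2→P gives 7>2]
(D,R): not NE [P1→A gives 9>8; P2→P gives 7>4]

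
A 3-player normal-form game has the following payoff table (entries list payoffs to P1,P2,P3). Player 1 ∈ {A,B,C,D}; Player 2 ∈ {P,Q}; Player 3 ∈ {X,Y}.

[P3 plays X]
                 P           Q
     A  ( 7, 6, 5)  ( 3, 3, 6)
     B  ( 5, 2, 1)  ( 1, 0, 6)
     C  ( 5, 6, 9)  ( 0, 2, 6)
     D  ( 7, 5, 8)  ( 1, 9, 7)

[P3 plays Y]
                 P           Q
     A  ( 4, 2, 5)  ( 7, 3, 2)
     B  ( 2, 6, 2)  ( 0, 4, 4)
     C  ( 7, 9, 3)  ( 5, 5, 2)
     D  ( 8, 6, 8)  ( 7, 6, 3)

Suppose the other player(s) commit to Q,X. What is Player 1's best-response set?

P1 best: {A}

u_1(A vs Q,X) = 3
u_1(B vs Q,X) = 1
u_1(C vs Q,X) = 0
u_1(D vs Q,X) = 1
max payoff 3 at {A}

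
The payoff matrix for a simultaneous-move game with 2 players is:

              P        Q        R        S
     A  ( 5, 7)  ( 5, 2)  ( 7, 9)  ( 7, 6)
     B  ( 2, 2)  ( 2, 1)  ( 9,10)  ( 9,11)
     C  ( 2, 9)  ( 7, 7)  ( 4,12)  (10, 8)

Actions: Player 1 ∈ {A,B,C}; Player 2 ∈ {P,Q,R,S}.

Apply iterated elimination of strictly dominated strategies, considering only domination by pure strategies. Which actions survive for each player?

P2 drop P (R beats it: A:9>7 B:10>2 C:12>9)
P2 drop Q (R beats it: A:9>2 B:10>1 C:12>7)
P1 drop A (B beats it: R:9>7 S:9>7)
P1→{B,C} P2→{R,S}

Survivors P1:{B,C} P2:{R,S}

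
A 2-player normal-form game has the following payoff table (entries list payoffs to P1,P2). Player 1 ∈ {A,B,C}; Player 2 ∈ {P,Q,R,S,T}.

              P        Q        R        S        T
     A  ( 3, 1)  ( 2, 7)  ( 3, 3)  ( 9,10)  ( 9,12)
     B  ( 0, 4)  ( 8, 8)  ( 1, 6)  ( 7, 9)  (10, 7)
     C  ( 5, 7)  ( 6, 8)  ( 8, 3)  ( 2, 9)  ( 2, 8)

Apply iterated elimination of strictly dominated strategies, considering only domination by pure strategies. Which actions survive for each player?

Survivors P1:{A,B} P2:{S,T}

P2 drop P (Q beats it: A:7>1 B:8>4 C:8>7)
P2 drop Q (S beats it: A:10>7 B:9>8 C:9>8)
P2 drop R (S beats it: A:10>3 B:9>6 C:9>3)
P1 drop C (A beats it: S:9>2 T:9>2)
P1→{A,B} P2→{S,T}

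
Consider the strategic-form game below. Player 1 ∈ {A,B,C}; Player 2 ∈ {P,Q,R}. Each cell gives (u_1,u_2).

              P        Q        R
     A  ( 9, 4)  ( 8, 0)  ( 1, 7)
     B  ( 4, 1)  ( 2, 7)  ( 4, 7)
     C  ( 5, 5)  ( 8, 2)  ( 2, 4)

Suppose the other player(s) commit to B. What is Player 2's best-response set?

argmax u_2 = {Q,R}

u_2(P vs B) = 1
u_2(Q vs B) = 7
u_2(R vs B) = 7
max payoff 7 at {Q,R}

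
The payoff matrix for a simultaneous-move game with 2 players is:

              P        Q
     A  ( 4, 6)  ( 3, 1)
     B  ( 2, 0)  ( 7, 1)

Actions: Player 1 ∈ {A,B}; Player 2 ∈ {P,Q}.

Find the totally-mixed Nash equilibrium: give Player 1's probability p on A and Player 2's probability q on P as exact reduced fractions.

P1 indiff ⇒ q·4+(1-q)·3 = q·2+(1-q)·7 ⇒ q(2) = (1-q)(4) ⇒ q = 2/3
P2 indiff ⇒ p·6+(1-p)·0 = p·1+(1-p)·1 ⇒ p(5) = (1-p)(1) ⇒ p = 1/6

(p,q) = (1/6, 2/3)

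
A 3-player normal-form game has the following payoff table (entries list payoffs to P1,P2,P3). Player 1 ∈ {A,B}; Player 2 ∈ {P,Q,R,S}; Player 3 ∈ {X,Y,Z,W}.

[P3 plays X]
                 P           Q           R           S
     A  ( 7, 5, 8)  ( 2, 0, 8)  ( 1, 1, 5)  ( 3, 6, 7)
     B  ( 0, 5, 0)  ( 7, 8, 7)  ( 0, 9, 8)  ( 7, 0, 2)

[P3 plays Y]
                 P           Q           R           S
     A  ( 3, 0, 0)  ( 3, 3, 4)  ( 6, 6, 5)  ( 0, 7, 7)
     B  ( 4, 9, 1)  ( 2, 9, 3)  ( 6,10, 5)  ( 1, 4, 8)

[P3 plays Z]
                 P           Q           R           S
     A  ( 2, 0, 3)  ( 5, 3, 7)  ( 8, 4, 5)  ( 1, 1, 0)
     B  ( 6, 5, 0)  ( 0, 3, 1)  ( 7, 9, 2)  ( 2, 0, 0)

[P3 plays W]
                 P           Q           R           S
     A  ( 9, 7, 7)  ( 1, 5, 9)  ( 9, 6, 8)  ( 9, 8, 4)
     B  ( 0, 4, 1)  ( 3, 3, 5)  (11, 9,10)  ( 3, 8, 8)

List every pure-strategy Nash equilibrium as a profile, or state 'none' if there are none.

NE set: (B,R,W)

(A,P,X): not NE [P2→S gives 6>5]
(A,P,Y): not NE [P1→B gives 4>3; P2→S gives 7>0; P3→X gives 8>0]
(A,P,Z): not NE [P1→B gives 6>2; P2→R gives 4>0; P3→X gives 8>3]
(A,P,W): not NE [P2→S gives 8>7; P3→X gives 8>7]
(A,Q,X): not NE [P1→B gives 7>2; P2→S gives 6>0; P3→W gives 9>8]
(A,Q,Y): not NE [P2→S gives 7>3; P3→W gives 9>4]
(A,Q,Z): not NE [P2→R gives 4>3; P3→W gives 9>7]
(A,Q,W): not NE [P1→B gives 3>1; P2→S gives 8>5]
(A,R,X): not NE [P2→S gives 6>1; P3→W gives 8>5]
(A,R,Y): not NE [P2→S gives 7>6; P3→W gives 8>5]
(A,R,Z): not NE [P3→W gives 8>5]
(A,R,W): not NE [P1→B gives 11>9; P2→S gives 8>6]
(A,S,X): not NE [P1→B gives 7>3]
(A,S,Y): not NE [P1→B gives 1>0]
(A,S,Z): not NE [P1→B gives 2>1; P2→R gives 4>1; P3→Y gives 7>0]
(A,S,W): not NE [P3→Y gives 7>4]
(B,P,X): not NE [P1→A gives 7>0; P2→R gives 9>5; P3→W gives 1>0]
(B,P,Y): not NE [P2→R gives 10>9]
(B,P,Z): not NE [P2→R gives 9>5; P3→W gives 1>0]
(B,P,W): not NE [P1→A gives 9>0; P2→R gives 9>4]
(B,Q,X): not NE [P2→R gives 9>8]
(B,Q,Y): not NE [P1→A gives 3>2; P2→R gives 10>9; P3→X gives 7>3]
(B,Q,Z): not NE [P1→A gives 5>0; P2→R gives 9>3; P3→X gives 7>1]
(B,Q,W): not NE [P2→R gives 9>3; P3→X gives 7>5]
(B,R,X): not NE [P1→A gives 1>0; P3→W gives 10>8]
(B,R,Y): not NE [P3→W gives 10>5]
(B,R,Z): not NE [P1→A gives 8>7; P3→W gives 10>2]
(B,R,W): NE
(B,S,X): not NE [P2→R gives 9>0; P3→W gives 8>2]
(B,S,Y): not NE [P2→R gives 10>4]
(B,S,Z): not NE [P2→R gives 9>0; P3→W gives 8>0]
(B,S,W): not NE [P1→A gives 9>3; P2→R gives 9>8]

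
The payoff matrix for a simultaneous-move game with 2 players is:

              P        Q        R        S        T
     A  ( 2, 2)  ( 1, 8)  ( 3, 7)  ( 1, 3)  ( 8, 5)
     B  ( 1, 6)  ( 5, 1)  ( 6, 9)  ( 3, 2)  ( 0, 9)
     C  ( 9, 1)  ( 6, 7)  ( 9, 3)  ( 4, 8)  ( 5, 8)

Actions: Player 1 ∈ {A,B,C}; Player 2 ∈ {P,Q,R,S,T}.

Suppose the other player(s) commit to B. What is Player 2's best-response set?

u_2(P vs B) = 6
u_2(Q vs B) = 1
u_2(R vs B) = 9
u_2(S vs B) = 2
u_2(T vs B) = 9
max payoff 9 at {R,T}

BR_2 = {R,T}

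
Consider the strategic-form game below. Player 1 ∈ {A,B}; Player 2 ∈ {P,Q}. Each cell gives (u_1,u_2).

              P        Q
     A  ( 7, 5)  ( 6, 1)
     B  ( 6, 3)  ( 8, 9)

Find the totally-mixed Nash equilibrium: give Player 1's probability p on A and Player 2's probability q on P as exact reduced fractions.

P1 indiff ⇒ q·7+(1-q)·6 = q·6+(1-q)·8 ⇒ q(1) = (1-q)(2) ⇒ q = 2/3
P2 indiff ⇒ p·5+(1-p)·3 = p·1+(1-p)·9 ⇒ p(4) = (1-p)(6) ⇒ p = 3/5

P1 mixes 3/5 on A; P2 mixes 2/3 on P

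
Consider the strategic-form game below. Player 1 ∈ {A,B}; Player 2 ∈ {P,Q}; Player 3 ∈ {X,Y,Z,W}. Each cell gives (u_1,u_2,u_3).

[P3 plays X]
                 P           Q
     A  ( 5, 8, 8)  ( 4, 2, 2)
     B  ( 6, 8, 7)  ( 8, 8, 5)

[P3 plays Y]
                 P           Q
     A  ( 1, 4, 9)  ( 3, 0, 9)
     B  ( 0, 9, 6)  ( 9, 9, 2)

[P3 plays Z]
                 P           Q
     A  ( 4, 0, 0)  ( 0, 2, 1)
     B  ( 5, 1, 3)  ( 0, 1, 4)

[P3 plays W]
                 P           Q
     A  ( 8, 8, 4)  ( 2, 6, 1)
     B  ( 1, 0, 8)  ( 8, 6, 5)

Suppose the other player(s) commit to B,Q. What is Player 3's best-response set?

P3 best: {X,W}

u_3(X vs B,Q) = 5
u_3(Y vs B,Q) = 2
u_3(Z vs B,Q) = 4
u_3(W vs B,Q) = 5
max payoff 5 at {X,W}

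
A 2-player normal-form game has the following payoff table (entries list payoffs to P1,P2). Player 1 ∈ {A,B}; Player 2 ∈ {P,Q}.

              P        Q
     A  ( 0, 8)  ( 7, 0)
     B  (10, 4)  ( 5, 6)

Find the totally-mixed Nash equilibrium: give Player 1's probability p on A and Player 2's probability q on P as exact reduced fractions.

(p,q) = (1/5, 1/6)

P1 indiff ⇒ q·0+(1-q)·7 = q·10+(1-q)·5 ⇒ q(-10) = (1-q)(-2) ⇒ q = 1/6
P2 indiff ⇒ p·8+(1-p)·4 = p·0+(1-p)·6 ⇒ p(8) = (1-p)(2) ⇒ p = 1/5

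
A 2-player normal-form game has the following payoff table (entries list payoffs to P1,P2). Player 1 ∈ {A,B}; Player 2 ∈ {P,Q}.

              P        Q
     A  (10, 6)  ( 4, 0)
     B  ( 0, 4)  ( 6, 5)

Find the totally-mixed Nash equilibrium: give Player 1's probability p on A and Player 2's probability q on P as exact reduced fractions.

P1 indiff ⇒ q·10+(1-q)·4 = q·0+(1-q)·6 ⇒ q(10) = (1-q)(2) ⇒ q = 1/6
P2 indiff ⇒ p·6+(1-p)·4 = p·0+(1-p)·5 ⇒ p(6) = (1-p)(1) ⇒ p = 1/7

P1 mixes 1/7 on A; P2 mixes 1/6 on P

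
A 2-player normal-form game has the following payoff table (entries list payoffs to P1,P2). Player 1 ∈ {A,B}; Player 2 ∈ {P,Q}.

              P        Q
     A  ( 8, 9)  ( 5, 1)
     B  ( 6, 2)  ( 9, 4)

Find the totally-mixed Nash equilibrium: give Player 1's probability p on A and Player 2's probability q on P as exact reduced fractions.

p=1/5, q=2/3

P1 indiff ⇒ q·8+(1-q)·5 = q·6+(1-q)·9 ⇒ q(2) = (1-q)(4) ⇒ q = 2/3
P2 indiff ⇒ p·9+(1-p)·2 = p·1+(1-p)·4 ⇒ p(8) = (1-p)(2) ⇒ p = 1/5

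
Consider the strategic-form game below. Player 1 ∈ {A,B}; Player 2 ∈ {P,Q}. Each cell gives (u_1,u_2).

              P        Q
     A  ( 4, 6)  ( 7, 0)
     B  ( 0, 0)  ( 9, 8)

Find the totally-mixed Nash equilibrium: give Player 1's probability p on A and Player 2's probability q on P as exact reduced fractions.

P1 indiff ⇒ q·4+(1-q)·7 = q·0+(1-q)·9 ⇒ q(4) = (1-q)(2) ⇒ q = 1/3
P2 indiff ⇒ p·6+(1-p)·0 = p·0+(1-p)·8 ⇒ p(6) = (1-p)(8) ⇒ p = 4/7

(p,q) = (4/7, 1/3)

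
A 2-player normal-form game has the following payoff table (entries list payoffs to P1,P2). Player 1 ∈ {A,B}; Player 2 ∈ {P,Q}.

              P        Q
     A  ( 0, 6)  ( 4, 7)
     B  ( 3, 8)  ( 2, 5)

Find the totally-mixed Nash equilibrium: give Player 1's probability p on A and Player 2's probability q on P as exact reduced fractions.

(p,q) = (3/4, 2/5)

P1 indiff ⇒ q·0+(1-q)·4 = q·3+(1-q)·2 ⇒ q(-3) = (1-q)(-2) ⇒ q = 2/5
P2 indiff ⇒ p·6+(1-p)·8 = p·7+(1-p)·5 ⇒ p(-1) = (1-p)(-3) ⇒ p = 3/4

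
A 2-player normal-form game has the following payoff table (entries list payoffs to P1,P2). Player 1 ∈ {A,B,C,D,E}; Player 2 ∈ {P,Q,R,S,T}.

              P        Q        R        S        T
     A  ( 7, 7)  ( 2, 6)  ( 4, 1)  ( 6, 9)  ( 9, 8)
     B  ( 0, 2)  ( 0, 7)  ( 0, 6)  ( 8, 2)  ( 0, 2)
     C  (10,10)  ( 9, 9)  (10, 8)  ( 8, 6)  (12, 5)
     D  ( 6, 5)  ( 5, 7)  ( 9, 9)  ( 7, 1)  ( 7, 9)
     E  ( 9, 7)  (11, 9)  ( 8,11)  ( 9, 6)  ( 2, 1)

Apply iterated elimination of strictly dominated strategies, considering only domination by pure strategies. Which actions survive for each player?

P1 drop A (C beats it: P:10>7 Q:9>2 R:10>4 S:8>6 T:12>9)
P1 drop B (E beats it: P:9>0 Q:11>0 R:8>0 S:9>8 T:2>0)
P1 drop D (C beats it: P:10>6 Q:9>5 R:10>9 S:8>7 T:12>7)
P2 drop S (P beats it: C:10>6 E:7>6)
P2 drop T (P beats it: C:10>5 E:7>1)
P1→{C,E} P2→{P,Q,R}

Survivors P1:{C,E} P2:{P,Q,R}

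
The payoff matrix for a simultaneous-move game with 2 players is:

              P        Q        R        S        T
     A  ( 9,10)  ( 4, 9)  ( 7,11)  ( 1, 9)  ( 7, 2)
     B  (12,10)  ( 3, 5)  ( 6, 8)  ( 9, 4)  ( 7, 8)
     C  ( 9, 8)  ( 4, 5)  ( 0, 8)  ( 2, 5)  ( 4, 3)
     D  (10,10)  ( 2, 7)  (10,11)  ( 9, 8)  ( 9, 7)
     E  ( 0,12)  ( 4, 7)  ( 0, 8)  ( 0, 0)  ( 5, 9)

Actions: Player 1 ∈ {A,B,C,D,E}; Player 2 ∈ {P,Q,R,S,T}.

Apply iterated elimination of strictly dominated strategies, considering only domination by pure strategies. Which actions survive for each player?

P2 drop Q (P beats it: A:10>9 B:10>5 C:8>5 D:10>7 E:12>7)
P1 drop A (D beats it: P:10>9 R:10>7 S:9>1 T:9>7)
P1 drop C (B beats it: P:12>9 R:6>0 S:9>2 T:7>4)
P1 drop E (B beats it: P:12>0 R:6>0 S:9>0 T:7>5)
P2 drop S (P beats it: B:10>4 D:10>8)
P2 drop T (P beats it: B:10>8 D:10>7)
P1→{B,D} P2→{P,R}

Survivors P1:{B,D} P2:{P,R}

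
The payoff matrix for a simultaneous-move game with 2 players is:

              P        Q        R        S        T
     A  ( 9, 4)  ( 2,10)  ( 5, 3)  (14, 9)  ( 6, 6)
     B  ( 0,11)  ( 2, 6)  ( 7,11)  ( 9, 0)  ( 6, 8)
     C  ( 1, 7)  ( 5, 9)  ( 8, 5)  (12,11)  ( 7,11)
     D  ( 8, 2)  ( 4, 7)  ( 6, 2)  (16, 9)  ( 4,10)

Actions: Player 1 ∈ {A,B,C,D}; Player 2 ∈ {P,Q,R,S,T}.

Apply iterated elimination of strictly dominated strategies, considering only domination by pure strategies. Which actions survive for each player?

P1 drop B (C beats it: P:1>0 Q:5>2 R:8>7 S:12>9 T:7>6)
P2 drop P (Q beats it: A:10>4 C:9>7 D:7>2)
P2 drop R (Q beats it: A:10>3 C:9>5 D:7>2)
P1→{A,C,D} P2→{Q,S,T}

IESDS → P1:{A,C,D} P2:{Q,S,T}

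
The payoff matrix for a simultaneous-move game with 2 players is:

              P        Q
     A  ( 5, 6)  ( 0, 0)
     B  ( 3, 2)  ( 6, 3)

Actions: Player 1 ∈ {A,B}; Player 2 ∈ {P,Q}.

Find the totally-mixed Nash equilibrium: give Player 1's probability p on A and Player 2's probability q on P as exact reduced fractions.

P1 indiff ⇒ q·5+(1-q)·0 = q·3+(1-q)·6 ⇒ q(2) = (1-q)(6) ⇒ q = 3/4
P2 indiff ⇒ p·6+(1-p)·2 = p·0+(1-p)·3 ⇒ p(6) = (1-p)(1) ⇒ p = 1/7

(p,q) = (1/7, 3/4)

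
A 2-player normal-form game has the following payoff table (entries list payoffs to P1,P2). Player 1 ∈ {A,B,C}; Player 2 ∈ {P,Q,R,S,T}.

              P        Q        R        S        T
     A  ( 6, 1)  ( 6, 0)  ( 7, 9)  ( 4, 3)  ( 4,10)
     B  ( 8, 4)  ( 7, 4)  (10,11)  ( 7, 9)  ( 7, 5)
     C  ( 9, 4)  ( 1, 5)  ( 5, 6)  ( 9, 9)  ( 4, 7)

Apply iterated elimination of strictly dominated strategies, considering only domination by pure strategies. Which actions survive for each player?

IESDS → P1:{B,C} P2:{R,S}

P1 drop A (B beats it: P:8>6 Q:7>6 R:10>7 S:7>4 T:7>4)
P2 drop P (R beats it: B:11>4 C:6>4)
P2 drop Q (R beats it: B:11>4 C:6>5)
P2 drop T (S beats it: B:9>5 C:9>7)
P1→{B,C} P2→{R,S}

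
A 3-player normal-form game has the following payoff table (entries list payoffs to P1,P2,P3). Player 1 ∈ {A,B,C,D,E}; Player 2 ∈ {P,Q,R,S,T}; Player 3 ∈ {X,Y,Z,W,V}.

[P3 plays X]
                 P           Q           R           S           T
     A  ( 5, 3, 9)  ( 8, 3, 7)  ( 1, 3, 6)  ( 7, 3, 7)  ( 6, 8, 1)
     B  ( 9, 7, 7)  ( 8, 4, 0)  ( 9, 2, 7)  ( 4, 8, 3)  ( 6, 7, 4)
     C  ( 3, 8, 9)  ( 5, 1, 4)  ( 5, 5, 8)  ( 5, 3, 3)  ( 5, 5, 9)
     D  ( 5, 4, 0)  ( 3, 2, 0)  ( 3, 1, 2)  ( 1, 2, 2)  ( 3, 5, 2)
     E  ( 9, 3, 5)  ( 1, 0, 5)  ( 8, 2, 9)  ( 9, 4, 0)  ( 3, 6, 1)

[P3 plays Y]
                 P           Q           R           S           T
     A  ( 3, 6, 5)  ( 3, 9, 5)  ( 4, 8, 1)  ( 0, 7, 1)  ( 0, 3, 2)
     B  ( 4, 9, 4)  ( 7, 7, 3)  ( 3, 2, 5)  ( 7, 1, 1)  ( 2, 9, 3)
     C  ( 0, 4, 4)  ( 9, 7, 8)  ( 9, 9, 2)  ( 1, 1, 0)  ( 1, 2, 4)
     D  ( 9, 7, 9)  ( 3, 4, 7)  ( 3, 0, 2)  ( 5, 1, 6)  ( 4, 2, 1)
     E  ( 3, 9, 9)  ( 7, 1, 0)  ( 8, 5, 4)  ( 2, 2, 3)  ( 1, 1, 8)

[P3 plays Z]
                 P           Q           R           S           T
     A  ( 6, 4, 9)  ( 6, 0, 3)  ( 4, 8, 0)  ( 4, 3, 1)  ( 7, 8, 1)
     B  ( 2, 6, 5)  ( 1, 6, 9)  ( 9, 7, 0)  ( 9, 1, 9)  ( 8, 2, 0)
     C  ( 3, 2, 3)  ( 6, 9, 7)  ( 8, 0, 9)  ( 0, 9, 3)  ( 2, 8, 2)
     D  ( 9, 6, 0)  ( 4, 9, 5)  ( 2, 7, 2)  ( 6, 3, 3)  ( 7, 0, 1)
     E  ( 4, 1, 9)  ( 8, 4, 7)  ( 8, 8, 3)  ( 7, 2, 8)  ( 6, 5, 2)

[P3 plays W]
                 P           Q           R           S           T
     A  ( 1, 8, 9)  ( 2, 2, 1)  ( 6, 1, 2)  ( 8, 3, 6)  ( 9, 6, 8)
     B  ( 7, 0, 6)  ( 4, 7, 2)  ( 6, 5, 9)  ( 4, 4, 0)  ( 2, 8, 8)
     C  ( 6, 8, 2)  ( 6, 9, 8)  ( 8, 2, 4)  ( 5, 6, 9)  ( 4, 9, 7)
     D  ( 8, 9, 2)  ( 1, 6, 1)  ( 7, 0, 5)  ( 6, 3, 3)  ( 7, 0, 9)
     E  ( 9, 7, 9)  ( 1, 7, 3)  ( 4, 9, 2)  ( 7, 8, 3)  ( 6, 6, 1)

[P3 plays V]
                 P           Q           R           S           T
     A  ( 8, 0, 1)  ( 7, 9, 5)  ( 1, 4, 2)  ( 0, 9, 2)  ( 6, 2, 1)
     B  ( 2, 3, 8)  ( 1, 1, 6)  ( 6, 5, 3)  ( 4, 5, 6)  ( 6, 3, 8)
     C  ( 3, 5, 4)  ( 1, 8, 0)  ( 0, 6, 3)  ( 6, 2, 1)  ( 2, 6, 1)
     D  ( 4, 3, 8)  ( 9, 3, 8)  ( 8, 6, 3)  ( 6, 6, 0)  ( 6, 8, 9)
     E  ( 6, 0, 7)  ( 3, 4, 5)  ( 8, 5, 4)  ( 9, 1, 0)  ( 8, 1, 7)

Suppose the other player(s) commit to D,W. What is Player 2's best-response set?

argmax u_2 = {P}

u_2(P vs D,W) = 9
u_2(Q vs D,W) = 6
u_2(R vs D,W) = 0
u_2(S vs D,W) = 3
u_2(T vs D,W) = 0
max payoff 9 at {P}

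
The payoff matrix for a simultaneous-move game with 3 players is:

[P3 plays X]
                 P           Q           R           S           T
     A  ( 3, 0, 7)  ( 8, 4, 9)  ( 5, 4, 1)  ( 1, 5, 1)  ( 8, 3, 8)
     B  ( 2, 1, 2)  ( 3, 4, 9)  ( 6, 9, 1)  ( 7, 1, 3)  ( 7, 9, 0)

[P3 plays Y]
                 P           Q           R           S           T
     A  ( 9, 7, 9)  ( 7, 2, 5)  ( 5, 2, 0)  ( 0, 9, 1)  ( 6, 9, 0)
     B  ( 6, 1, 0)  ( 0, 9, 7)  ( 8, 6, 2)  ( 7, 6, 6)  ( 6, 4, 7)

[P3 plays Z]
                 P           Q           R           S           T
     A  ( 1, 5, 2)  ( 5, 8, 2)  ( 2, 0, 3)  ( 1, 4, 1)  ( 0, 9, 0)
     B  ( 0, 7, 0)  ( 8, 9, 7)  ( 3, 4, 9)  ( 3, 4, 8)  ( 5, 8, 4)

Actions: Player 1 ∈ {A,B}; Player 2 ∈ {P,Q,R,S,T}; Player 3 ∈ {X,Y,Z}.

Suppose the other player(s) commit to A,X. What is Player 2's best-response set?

BR_2 = {S}

u_2(P vs A,X) = 0
u_2(Q vs A,X) = 4
u_2(R vs A,X) = 4
u_2(S vs A,X) = 5
u_2(T vs A,X) = 3
max payoff 5 at {S}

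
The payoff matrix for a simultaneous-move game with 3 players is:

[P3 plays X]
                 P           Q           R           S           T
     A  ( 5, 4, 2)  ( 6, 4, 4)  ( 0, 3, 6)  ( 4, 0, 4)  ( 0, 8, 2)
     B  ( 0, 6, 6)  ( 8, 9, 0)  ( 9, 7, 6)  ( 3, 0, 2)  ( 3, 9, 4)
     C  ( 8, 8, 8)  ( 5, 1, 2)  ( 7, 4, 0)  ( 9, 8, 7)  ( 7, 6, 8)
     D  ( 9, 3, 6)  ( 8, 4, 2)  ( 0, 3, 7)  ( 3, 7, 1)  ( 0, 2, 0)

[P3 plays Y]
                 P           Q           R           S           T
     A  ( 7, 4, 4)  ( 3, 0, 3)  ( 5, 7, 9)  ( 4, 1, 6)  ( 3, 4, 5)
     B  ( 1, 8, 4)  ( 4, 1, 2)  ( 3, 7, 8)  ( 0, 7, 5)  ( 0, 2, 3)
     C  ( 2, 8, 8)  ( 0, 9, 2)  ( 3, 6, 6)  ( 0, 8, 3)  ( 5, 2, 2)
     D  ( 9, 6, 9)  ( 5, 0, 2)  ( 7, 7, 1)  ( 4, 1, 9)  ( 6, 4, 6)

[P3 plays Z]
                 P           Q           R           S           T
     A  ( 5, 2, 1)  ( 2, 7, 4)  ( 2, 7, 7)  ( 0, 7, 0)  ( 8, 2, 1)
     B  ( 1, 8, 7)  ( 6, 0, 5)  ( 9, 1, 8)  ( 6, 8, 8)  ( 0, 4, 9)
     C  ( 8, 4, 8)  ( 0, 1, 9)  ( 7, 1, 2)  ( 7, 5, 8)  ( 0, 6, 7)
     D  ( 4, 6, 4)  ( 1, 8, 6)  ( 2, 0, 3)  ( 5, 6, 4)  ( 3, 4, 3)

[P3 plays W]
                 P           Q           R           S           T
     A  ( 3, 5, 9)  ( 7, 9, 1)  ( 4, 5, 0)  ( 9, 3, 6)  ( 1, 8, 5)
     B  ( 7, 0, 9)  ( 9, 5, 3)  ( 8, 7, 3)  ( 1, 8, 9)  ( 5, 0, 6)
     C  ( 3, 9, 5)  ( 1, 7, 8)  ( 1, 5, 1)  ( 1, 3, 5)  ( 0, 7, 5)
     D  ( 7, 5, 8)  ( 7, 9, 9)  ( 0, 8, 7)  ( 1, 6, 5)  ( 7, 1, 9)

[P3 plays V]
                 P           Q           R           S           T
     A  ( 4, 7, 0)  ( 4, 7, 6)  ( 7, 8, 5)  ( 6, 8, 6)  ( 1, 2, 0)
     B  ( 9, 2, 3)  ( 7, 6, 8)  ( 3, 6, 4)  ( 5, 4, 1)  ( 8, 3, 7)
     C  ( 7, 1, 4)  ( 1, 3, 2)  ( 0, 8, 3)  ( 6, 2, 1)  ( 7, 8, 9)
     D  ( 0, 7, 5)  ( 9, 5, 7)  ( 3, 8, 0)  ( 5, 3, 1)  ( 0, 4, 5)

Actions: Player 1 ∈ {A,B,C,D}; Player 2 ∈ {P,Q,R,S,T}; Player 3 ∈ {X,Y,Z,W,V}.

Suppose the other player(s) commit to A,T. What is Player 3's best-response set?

argmax u_3 = {Y,W}

u_3(X vs A,T) = 2
u_3(Y vs A,T) = 5
u_3(Z vs A,T) = 1
u_3(W vs A,T) = 5
u_3(V vs A,T) = 0
max payoff 5 at {Y,W}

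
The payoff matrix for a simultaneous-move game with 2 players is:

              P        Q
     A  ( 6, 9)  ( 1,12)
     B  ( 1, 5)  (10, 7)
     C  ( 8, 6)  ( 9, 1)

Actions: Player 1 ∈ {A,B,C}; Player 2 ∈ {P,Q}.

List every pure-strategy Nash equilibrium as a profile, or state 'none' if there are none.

(A,P): not NE [P1→C gives 8>6; P2→Q gives 12>9]
(A,Q): not NE [P1→B gives 10>1]
(B,P): not NE [P1→C gives 8>1; P2→Q gives 7>5]
(B,Q): NE
(C,P): NE
(C,Q): not NE [P1→B gives 10>9; P2→P gives 6>1]

Nash profiles: (B,Q), (C,P)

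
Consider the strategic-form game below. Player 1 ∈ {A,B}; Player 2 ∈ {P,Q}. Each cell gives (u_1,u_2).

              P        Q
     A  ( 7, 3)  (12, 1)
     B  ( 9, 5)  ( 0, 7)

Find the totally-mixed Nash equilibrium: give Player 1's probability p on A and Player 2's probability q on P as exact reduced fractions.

(p,q) = (1/2, 6/7)

P1 indiff ⇒ q·7+(1-q)·12 = q·9+(1-q)·0 ⇒ q(-2) = (1-q)(-12) ⇒ q = 6/7
P2 indiff ⇒ p·3+(1-p)·5 = p·1+(1-p)·7 ⇒ p(2) = (1-p)(2) ⇒ p = 1/2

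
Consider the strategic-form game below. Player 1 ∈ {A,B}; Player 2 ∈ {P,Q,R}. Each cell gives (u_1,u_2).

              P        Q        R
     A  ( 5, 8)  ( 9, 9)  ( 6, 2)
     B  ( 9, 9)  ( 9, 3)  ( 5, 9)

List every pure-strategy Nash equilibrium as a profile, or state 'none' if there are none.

NE set: (A,Q), (B,P)

(A,P): not NE [P1→B gives 9>5; P2→Q gives 9>8]
(A,Q): NE
(A,R): not NE [P2→Q gives 9>2]
(B,P): NE
(B,Q): not NE [P2→R gives 9>3]
(B,R): not NE [P1→A gives 6>5]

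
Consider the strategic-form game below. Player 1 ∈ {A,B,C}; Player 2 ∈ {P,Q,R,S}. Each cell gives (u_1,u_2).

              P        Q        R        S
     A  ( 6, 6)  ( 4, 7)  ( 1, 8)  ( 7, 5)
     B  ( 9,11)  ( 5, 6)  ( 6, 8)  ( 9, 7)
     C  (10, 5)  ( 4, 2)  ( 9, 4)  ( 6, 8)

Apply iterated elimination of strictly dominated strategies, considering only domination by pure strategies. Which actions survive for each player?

Remaining: P1:{B,C} P2:{P,S}

P1 drop A (B beats it: P:9>6 Q:5>4 R:6>1 S:9>7)
P2 drop Q (P beats it: B:11>6 C:5>2)
P2 drop R (P beats it: B:11>8 C:5>4)
P1→{B,C} P2→{P,S}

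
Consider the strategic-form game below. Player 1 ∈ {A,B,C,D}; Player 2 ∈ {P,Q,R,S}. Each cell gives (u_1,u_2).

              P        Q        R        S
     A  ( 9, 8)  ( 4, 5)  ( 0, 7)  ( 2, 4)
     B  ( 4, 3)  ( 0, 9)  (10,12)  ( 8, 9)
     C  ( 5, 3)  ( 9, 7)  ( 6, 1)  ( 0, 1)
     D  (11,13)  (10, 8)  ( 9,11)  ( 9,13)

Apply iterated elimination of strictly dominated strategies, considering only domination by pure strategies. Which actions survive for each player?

P1 drop A (D beats it: P:11>9 Q:10>4 R:9>0 S:9>2)
P1 drop C (D beats it: P:11>5 Q:10>9 R:9>6 S:9>0)
P2 drop Q (R beats it: B:12>9 D:11>8)
P1→{B,D} P2→{P,R,S}

Survivors P1:{B,D} P2:{P,R,S}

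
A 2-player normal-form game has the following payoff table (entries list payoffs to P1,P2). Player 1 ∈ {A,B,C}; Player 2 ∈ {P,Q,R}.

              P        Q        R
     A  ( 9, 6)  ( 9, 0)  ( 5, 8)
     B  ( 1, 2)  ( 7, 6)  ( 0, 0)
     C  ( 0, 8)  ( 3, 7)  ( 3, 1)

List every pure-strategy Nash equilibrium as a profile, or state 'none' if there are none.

(A,P): not NE [P2→R gives 8>6]
(A,Q): not NE [P2→R gives 8>0]
(A,R): NE
(B,P): not NE [P1→A gives 9>1; P2→Q gives 6>2]
(B,Q): not NE [P1→A gives 9>7]
(B,R): not NE [P1→A gives 5>0; P2→Q gives 6>0]
(C,P): not NE [P1→A gives 9>0]
(C,Q): not NE [P1→A gives 9>3; P2→P gives 8>7]
(C,R): not NE [P1→A gives 5>3; P2→P gives 8>1]

Nash profiles: (A,R)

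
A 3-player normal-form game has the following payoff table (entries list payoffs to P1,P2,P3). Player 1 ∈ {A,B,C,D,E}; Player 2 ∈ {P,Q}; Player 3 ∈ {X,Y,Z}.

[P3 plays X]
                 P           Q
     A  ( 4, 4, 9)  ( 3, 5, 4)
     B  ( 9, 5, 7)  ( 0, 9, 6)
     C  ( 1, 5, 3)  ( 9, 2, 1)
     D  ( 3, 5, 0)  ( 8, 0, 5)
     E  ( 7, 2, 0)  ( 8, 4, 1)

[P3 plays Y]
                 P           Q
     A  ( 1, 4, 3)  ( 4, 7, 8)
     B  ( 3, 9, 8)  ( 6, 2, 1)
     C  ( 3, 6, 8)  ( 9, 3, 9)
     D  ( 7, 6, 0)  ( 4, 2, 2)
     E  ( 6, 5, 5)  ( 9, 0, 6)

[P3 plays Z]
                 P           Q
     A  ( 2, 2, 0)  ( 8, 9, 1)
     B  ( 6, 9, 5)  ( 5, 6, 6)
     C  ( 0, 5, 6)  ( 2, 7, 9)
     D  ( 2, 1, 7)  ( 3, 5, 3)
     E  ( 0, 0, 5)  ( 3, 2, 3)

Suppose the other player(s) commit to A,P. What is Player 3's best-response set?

BR_3 = {X}

u_3(X vs A,P) = 9
u_3(Y vs A,P) = 3
u_3(Z vs A,P) = 0
max payoff 9 at {X}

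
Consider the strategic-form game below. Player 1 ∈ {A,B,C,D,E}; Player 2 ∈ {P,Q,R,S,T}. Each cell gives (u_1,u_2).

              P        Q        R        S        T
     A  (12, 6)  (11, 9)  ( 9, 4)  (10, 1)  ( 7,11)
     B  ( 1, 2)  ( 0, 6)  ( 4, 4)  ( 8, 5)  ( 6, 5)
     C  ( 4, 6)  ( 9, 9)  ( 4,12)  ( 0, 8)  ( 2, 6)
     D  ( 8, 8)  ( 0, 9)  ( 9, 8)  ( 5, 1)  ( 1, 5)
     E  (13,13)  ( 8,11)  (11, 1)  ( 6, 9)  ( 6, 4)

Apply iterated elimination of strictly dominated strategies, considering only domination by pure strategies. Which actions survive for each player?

IESDS → P1:{A,E} P2:{P,Q,T}

P1 drop B (A beats it: P:12>1 Q:11>0 R:9>4 S:10>8 T:7>6)
P1 drop C (A beats it: P:12>4 Q:11>9 R:9>4 S:10>0 T:7>2)
P1 drop D (E beats it: P:13>8 Q:8>0 R:11>9 S:6>5 T:6>1)
P2 drop R (P beats it: A:6>4 E:13>1)
P2 drop S (P beats it: A:6>1 E:13>9)
P1→{A,E} P2→{P,Q,T}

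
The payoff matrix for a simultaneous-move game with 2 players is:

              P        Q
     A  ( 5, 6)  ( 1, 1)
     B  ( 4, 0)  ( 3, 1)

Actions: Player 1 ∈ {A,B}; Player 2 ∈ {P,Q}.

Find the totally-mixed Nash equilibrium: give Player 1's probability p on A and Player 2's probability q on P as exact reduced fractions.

P1 indiff ⇒ q·5+(1-q)·1 = q·4+(1-q)·3 ⇒ q(1) = (1-q)(2) ⇒ q = 2/3
P2 indiff ⇒ p·6+(1-p)·0 = p·1+(1-p)·1 ⇒ p(5) = (1-p)(1) ⇒ p = 1/6

p=1/6, q=2/3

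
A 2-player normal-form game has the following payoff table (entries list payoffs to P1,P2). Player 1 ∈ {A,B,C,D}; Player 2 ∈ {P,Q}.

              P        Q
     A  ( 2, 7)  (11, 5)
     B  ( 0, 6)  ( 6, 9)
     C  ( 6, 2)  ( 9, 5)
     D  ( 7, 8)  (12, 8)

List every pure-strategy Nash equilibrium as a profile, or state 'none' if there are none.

NE set: (D,P), (D,Q)

(A,P): not NE [P1→D gives 7>2]
(A,Q): not NE [P1→D gives 12>11; P2→P gives 7>5]
(B,P): not NE [P1→D gives 7>0; P2→Q gives 9>6]
(B,Q): not NE [P1→D gives 12>6]
(C,P): not NE [P1→D gives 7>6; P2→Q gives 5>2]
(C,Q): not NE [P1→D gives 12>9]
(D,P): NE
(D,Q): NE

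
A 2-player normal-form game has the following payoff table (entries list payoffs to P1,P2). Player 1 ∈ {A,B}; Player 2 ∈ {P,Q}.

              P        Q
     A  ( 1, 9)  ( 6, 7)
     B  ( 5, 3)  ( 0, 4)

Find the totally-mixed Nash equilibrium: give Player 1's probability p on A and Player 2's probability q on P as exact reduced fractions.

P1 indiff ⇒ q·1+(1-q)·6 = q·5+(1-q)·0 ⇒ q(-4) = (1-q)(-6) ⇒ q = 3/5
P2 indiff ⇒ p·9+(1-p)·3 = p·7+(1-p)·4 ⇒ p(2) = (1-p)(1) ⇒ p = 1/3

P1 mixes 1/3 on A; P2 mixes 3/5 on P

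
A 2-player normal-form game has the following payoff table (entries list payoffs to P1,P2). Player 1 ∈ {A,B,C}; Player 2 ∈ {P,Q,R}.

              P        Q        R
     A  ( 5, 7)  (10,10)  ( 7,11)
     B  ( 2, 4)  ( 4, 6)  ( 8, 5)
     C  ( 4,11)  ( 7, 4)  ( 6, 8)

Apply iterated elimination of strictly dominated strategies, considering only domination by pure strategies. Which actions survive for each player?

P1 drop C (A beats it: P:5>4 Q:10>7 R:7>6)
P2 drop P (Q beats it: A:10>7 B:6>4)
P1→{A,B} P2→{Q,R}

Survivors P1:{A,B} P2:{Q,R}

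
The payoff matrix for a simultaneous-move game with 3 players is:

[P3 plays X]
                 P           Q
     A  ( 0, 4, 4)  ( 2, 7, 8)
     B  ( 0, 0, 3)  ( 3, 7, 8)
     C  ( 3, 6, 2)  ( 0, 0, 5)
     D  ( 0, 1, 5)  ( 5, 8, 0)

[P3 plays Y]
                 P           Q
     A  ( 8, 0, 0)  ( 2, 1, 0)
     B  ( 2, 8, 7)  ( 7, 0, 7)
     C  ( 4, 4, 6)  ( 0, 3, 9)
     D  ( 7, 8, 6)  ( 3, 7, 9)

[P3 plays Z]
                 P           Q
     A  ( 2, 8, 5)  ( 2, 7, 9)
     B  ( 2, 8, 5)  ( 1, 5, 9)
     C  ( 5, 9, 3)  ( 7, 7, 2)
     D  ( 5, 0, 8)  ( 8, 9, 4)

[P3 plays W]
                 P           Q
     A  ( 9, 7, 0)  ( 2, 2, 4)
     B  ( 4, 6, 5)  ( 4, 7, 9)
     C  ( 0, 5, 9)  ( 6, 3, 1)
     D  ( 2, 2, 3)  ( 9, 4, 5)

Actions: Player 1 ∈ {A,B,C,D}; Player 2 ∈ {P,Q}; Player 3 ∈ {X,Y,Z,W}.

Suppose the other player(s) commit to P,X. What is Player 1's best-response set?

u_1(A vs P,X) = 0
u_1(B vs P,X) = 0
u_1(C vs P,X) = 3
u_1(D vs P,X) = 0
max payoff 3 at {C}

P1 best: {C}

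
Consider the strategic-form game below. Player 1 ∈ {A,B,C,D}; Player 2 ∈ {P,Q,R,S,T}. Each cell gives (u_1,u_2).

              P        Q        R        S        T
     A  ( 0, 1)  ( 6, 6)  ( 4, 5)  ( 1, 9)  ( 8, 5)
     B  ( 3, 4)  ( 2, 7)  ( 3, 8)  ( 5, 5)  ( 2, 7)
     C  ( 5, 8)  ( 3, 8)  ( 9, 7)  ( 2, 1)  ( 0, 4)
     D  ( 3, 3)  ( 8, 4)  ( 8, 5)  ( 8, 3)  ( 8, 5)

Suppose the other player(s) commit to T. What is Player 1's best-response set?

u_1(A vs T) = 8
u_1(B vs T) = 2
u_1(C vs T) = 0
u_1(D vs T) = 8
max payoff 8 at {A,D}

argmax u_1 = {A,D}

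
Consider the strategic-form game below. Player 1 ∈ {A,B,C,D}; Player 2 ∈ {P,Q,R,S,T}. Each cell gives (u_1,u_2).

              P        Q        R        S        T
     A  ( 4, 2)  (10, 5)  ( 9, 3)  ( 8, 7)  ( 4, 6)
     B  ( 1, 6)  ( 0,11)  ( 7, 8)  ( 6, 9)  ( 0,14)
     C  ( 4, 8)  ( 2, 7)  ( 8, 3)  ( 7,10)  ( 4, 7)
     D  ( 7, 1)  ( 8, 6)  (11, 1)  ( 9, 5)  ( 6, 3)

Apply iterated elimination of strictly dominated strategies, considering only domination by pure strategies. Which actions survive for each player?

Survivors P1:{A,D} P2:{Q,S}

P1 drop B (A beats it: P:4>1 Q:10>0 R:9>7 S:8>6 T:4>0)
P1 drop C (D beats it: P:7>4 Q:8>2 R:11>8 S:9>7 T:6>4)
P2 drop P (Q beats it: A:5>2 D:6>1)
P2 drop R (Q beats it: A:5>3 D:6>1)
P2 drop T (S beats it: A:7>6 D:5>3)
P1→{A,D} P2→{Q,S}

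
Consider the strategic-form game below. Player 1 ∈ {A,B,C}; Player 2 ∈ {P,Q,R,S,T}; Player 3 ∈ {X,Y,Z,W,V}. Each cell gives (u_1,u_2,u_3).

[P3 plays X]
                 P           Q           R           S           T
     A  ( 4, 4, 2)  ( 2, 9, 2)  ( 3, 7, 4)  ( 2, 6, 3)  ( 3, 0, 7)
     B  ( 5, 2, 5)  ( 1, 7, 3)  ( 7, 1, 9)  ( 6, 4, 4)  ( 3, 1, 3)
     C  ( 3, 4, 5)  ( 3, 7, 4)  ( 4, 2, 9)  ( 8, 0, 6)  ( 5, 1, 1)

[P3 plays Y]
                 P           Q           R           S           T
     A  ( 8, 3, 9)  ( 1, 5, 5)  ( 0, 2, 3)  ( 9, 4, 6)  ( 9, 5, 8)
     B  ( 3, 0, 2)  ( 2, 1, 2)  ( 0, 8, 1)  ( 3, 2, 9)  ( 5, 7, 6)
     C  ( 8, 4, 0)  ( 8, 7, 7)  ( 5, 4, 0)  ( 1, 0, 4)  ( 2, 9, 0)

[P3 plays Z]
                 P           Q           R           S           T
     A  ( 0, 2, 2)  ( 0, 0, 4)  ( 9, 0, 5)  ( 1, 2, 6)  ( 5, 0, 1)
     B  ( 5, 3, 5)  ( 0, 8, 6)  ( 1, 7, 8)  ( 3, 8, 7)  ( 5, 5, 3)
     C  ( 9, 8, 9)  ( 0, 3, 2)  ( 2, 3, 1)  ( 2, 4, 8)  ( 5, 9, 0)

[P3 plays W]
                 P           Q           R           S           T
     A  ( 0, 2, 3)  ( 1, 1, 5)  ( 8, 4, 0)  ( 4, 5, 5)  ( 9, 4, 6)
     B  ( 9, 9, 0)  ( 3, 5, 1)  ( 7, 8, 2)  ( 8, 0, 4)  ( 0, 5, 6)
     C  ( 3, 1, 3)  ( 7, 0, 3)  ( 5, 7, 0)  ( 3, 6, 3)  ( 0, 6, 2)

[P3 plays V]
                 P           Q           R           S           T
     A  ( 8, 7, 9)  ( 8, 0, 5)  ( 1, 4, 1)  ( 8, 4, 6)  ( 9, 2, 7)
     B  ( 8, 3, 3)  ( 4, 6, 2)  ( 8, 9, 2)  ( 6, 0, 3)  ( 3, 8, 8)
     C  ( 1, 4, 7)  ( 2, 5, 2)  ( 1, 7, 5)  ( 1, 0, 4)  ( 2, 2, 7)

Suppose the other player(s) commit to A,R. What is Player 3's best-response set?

P3 best: {Z}

u_3(X vs A,R) = 4
u_3(Y vs A,R) = 3
u_3(Z vs A,R) = 5
u_3(W vs A,R) = 0
u_3(V vs A,R) = 1
max payoff 5 at {Z}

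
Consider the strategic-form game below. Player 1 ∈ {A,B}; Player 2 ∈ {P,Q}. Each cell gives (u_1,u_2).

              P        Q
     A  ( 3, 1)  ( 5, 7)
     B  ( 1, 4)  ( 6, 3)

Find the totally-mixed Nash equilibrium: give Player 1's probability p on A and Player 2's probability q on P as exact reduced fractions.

p=1/7, q=1/3

P1 indiff ⇒ q·3+(1-q)·5 = q·1+(1-q)·6 ⇒ q(2) = (1-q)(1) ⇒ q = 1/3
P2 indiff ⇒ p·1+(1-p)·4 = p·7+(1-p)·3 ⇒ p(-6) = (1-p)(-1) ⇒ p = 1/7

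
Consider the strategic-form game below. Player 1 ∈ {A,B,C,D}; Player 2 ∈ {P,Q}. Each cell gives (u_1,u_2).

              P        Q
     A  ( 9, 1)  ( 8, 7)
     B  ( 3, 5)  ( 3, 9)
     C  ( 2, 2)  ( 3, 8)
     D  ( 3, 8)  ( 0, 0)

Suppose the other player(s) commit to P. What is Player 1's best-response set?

u_1(A vs P) = 9
u_1(B vs P) = 3
u_1(C vs P) = 2
u_1(D vs P) = 3
max payoff 9 at {A}

P1 best: {A}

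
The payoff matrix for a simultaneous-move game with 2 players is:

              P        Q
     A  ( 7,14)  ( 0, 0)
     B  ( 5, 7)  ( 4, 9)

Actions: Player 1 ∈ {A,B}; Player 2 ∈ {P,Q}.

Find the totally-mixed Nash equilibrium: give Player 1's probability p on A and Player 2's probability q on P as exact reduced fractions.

P1 indiff ⇒ q·7+(1-q)·0 = q·5+(1-q)·4 ⇒ q(2) = (1-q)(4) ⇒ q = 2/3
P2 indiff ⇒ p·14+(1-p)·7 = p·0+(1-p)·9 ⇒ p(14) = (1-p)(2) ⇒ p = 1/8

P1 mixes 1/8 on A; P2 mixes 2/3 on P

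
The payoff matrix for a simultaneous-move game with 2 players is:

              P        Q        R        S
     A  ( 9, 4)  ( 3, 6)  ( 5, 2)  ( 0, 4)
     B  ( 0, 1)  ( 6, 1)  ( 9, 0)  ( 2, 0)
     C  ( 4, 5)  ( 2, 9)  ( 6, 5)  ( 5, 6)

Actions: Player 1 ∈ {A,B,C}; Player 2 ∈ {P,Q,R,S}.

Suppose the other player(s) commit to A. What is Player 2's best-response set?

argmax u_2 = {Q}

u_2(P vs A) = 4
u_2(Q vs A) = 6
u_2(R vs A) = 2
u_2(S vs A) = 4
max payoff 6 at {Q}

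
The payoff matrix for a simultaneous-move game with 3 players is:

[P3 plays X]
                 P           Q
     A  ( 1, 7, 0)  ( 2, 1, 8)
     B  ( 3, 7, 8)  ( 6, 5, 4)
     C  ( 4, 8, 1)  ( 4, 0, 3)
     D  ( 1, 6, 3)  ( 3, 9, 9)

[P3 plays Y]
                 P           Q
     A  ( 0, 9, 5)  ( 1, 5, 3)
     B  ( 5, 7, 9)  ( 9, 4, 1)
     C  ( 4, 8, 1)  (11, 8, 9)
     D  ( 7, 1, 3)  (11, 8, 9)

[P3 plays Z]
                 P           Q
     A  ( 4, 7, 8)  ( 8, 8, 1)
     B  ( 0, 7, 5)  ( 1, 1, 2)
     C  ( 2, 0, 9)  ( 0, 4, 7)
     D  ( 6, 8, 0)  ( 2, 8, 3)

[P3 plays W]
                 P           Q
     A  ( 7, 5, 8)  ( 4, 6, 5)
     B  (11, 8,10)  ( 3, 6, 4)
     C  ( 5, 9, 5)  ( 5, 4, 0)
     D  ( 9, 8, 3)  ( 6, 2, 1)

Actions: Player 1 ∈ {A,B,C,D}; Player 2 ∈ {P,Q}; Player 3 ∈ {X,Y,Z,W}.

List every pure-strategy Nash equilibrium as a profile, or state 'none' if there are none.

NE set: (B,P,W), (C,Q,Y), (D,Q,Y)

(A,P,X): not NE [P1→C gives 4>1; P3→W gives 8>0]
(A,P,Y): not NE [P1→D gives 7>0; P3→W gives 8>5]
(A,P,Z): not NE [P1→D gives 6>4; P2→Q gives 8>7]
(A,P,W): not NE [P1→B gives 11>7; P2→Q gives 6>5]
(A,Q,X): not NE [P1→B gives 6>2; P2→P gives 7>1]
(A,Q,Y): not NE [P1→D gives 11>1; P2→P gives 9>5; P3→X gives 8>3]
(A,Q,Z): not NE [P3→X gives 8>1]
(A,Q,W): not NE [P1→D gives 6>4; P3→X gives 8>5]
(B,P,X): not NE [P1→C gives 4>3; P3→W gives 10>8]
(B,P,Y): not NE [P1→D gives 7>5; P3→W gives 10>9]
(B,P,Z): not NE [P1→D gives 6>0; P3→W gives 10>5]
(B,P,W): NE
(B,Q,X): not NE [P2→P gives 7>5]
(B,Q,Y): not NE [P1→D gives 11>9; P2→P gives 7>4; P3→W gives 4>1]
(B,Q,Z): not NE [P1→A gives 8>1; P2→P gives 7>1; P3→W gives 4>2]
(B,Q,W): not NE [P1→D gives 6>3; P2→P gives 8>6]
(C,P,X): not NE [P3→Z gives 9>1]
(C,P,Y): not NE [P1→D gives 7>4; P3→Z gives 9>1]
(C,P,Z): not NE [P1→D gives 6>2; P2→Q gives 4>0]
(C,P,W): not NE [P1→B gives 11>5; P3→Z gives 9>5]
(C,Q,X): not NE [P1→B gives 6>4; P2→P gives 8>0; P3→Y gives 9>3]
(C,Q,Y): NE
(C,Q,Z): not NE [P1→A gives 8>0; P3→Y gives 9>7]
(C,Q,W): not NE [P1→D gives 6>5; P2→P gives 9>4; P3→Y gives 9>0]
(D,P,X): not NE [P1→C gives 4>1; P2→Q gives 9>6]
(D,P,Y): not NE [P2→Q gives 8>1]
(D,P,Z): not NE [P3→W gives 3>0]
(D,P,W): not NE [P1→B gives 11>9]
(D,Q,X): not NE [P1→B gives 6>3]
(D,Q,Y): NE
(D,Q,Z): not NE [P1→A gives 8>2; P3→Y gives 9>3]
(D,Q,W): not NE [P2→P gives 8>2; P3→Y gives 9>1]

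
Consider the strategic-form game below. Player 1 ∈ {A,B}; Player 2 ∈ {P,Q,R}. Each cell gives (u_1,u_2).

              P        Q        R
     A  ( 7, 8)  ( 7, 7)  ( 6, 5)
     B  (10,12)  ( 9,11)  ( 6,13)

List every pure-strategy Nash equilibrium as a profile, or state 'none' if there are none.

Nash profiles: (B,R)

(A,P): not NE [P1→B gives 10>7]
(A,Q): not NE [P1→B gives 9>7; P2→P gives 8>7]
(A,R): not NE [P2→P gives 8>5]
(B,P): not NE [P2→R gives 13>12]
(B,Q): not NE [P2→R gives 13>11]
(B,R): NE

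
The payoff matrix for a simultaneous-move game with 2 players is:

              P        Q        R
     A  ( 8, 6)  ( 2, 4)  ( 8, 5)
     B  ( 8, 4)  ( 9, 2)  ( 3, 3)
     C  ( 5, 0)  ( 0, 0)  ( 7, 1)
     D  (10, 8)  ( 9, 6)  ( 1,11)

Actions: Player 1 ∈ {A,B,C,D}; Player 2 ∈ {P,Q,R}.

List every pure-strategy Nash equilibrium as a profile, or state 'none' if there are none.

PSNE: ∅

(A,P): not NE [P1→D gives 10>8]
(A,Q): not NE [P1→D gives 9>2; P2→P gives 6>4]
(A,R): not NE [P2→P gives 6>5]
(B,P): not NE [P1→D gives 10>8]
(B,Q): not NE [P2→P gives 4>2]
(B,R): not NE [P1→A gives 8>3; P2→P gives 4>3]
(C,P): not NE [P1→D gives 10>5; P2→R gives 1>0]
(C,Q): not NE [P1→D gives 9>0; P2→R gives 1>0]
(C,R): not NE [P1→A gives 8>7]
(D,P): not NE [P2→R gives 11>8]
(D,Q): not NE [P2→R gives 11>6]
(D,R): not NE [P1→A gives 8>1]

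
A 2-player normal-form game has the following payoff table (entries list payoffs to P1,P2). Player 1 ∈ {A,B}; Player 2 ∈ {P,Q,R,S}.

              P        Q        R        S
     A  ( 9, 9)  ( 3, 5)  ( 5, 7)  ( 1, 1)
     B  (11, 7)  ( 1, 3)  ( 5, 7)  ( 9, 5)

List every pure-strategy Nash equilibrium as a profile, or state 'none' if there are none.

PSNE = {(B,P), (B,R)}

(A,P): not NE [P1→B gives 11>9]
(A,Q): not NE [P2→P gives 9>5]
(A,R): not NE [P2→P gives 9>7]
(A,S): not NE [P1→B gives 9>1; P2→P gives 9>1]
(B,P): NE
(B,Q): not NE [P1→A gives 3>1; P2→R gives 7>3]
(B,R): NE
(B,S): not NE [P2→R gives 7>5]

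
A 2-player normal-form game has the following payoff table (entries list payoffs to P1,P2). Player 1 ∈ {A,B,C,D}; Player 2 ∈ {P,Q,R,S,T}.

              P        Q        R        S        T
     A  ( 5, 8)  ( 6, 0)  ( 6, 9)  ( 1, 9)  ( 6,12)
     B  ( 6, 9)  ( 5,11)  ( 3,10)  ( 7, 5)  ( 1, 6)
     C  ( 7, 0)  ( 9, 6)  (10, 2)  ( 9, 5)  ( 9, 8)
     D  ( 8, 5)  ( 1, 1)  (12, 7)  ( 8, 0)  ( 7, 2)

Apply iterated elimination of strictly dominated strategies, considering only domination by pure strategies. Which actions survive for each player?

P1 drop A (C beats it: P:7>5 Q:9>6 R:10>6 S:9>1 T:9>6)
P1 drop B (C beats it: P:7>6 Q:9>5 R:10>3 S:9>7 T:9>1)
P2 drop P (R beats it: C:2>0 D:7>5)
P2 drop Q (T beats it: C:8>6 D:2>1)
P2 drop S (T beats it: C:8>5 D:2>0)
P1→{C,D} P2→{R,T}

Remaining: P1:{C,D} P2:{R,T}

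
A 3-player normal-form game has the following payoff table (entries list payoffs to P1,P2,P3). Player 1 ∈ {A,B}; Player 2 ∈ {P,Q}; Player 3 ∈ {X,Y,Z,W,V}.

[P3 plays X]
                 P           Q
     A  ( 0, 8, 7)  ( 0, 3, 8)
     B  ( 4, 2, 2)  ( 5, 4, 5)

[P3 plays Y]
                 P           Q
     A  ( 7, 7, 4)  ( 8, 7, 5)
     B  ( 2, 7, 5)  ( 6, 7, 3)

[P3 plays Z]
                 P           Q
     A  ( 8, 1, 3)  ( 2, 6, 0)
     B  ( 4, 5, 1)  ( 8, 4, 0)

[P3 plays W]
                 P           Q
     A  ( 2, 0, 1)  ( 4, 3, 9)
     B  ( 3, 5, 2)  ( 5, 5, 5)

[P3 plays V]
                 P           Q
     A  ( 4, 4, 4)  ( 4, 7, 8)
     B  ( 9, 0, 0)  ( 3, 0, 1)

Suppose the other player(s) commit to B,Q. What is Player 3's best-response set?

BR_3 = {X,W}

u_3(X vs B,Q) = 5
u_3(Y vs B,Q) = 3
u_3(Z vs B,Q) = 0
u_3(W vs B,Q) = 5
u_3(V vs B,Q) = 1
max payoff 5 at {X,W}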